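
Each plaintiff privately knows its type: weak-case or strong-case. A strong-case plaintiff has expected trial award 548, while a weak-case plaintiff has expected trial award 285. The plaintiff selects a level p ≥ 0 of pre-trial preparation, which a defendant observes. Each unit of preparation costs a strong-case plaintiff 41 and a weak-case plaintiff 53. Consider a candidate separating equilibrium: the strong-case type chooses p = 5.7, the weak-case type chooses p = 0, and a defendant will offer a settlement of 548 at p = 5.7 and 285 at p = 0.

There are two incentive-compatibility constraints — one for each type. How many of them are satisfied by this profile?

Strong-case type: signal → 548 − 41 × 5.7 = 314.3; deviate to 0 → 285. IC holds (314.3 ≥ 285).
Weak-case type: stay at 0 → 285; mimic → 548 − 53 × 5.7 = 245.9. IC holds (285 ≥ 245.9).
2 of 2 constraints hold, so this is a separating equilibrium.

2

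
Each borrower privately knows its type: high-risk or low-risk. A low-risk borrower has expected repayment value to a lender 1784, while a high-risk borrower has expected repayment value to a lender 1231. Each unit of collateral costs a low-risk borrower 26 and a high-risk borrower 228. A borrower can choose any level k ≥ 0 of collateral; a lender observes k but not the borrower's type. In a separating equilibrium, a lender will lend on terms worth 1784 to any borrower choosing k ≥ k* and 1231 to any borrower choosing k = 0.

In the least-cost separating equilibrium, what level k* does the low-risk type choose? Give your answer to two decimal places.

A high-risk borrower choosing k = 0 receives 1231.
Imitating at k* instead would pay 1784 at cost 228·k*, netting 1784 − 228·k*.
Indifference: 1231 = 1784 − 228·k*, so k* = (1784 − 1231) / 228 ≈ 2.43.
This is the high-risk type's binding incentive-compatibility constraint; any k ≥ 2.43 sustains separation on that side.

2.43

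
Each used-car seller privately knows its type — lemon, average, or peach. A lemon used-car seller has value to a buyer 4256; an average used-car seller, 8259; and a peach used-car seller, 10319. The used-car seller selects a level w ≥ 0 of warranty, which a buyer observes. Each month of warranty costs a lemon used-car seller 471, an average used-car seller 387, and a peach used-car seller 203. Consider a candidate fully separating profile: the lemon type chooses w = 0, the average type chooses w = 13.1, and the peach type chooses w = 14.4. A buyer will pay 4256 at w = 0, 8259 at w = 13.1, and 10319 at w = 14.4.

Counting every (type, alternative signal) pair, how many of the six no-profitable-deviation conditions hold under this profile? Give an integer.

Peach (own payoff 10319 − 203×14.4 = 7395.8): to w=0 gives 4256 → no gain ✓; to w=13.1 gives 8259 − 203×13.1 = 5599.7 → no gain ✓.
Lemon (own payoff 4256): to w=13.1 gives 8259 − 471×13.1 = 2088.9 → no gain ✓; to w=14.4 gives 10319 − 471×14.4 = 3536.6 → no gain ✓.
Average (own payoff 8259 − 387×13.1 = 3189.3): to w=0 gives 4256 → profitable ✗; to w=14.4 gives 10319 − 387×14.4 = 4746.2 → profitable ✗.
4 of the 6 constraints hold; not an equilibrium.

4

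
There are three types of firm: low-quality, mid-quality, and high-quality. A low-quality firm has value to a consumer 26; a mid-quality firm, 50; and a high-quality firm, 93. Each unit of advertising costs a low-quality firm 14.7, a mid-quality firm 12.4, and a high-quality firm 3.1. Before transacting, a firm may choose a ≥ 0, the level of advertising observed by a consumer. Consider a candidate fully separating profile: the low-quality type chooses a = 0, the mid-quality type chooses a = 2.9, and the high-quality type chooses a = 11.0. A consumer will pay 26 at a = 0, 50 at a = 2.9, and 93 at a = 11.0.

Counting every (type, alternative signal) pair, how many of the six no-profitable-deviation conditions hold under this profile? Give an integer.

5

High-quality (own payoff 93 − 3.1×11.0 = 58.9): to a=0 gives 26 → no gain ✓; to a=2.9 gives 50 − 3.1×2.9 = 41.01 → no gain ✓.
Mid-quality (own payoff 50 − 12.4×2.9 = 14.04): to a=0 gives 26 → profitable ✗; to a=11.0 gives 93 − 12.4×11.0 = -43.4 → no gain ✓.
Low-quality (own payoff 26): to a=2.9 gives 50 − 14.7×2.9 = 7.37 → no gain ✓; to a=11.0 gives 93 − 14.7×11.0 = -68.7 → no gain ✓.
5 of the 6 constraints hold; not an equilibrium.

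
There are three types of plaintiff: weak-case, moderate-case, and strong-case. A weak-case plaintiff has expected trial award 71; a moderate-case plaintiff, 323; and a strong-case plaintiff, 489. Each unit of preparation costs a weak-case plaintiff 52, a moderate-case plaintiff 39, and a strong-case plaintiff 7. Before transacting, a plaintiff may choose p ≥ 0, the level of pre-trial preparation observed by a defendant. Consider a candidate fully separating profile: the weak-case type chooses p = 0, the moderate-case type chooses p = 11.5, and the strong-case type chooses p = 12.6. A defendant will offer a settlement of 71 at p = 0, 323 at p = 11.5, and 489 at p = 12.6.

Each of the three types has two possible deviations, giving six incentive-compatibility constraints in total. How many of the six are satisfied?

4

Moderate-case (own payoff 323 − 39×11.5 = -125.5): to p=0 gives 71 → profitable ✗; to p=12.6 gives 489 − 39×12.6 = -2.4 → profitable ✗.
Weak-case (own payoff 71): to p=11.5 gives 323 − 52×11.5 = -275 → no gain ✓; to p=12.6 gives 489 − 52×12.6 = -166.2 → no gain ✓.
Strong-case (own payoff 489 − 7×12.6 = 400.8): to p=0 gives 71 → no gain ✓; to p=11.5 gives 323 − 7×11.5 = 242.5 → no gain ✓.
4 of the 6 constraints hold; not an equilibrium.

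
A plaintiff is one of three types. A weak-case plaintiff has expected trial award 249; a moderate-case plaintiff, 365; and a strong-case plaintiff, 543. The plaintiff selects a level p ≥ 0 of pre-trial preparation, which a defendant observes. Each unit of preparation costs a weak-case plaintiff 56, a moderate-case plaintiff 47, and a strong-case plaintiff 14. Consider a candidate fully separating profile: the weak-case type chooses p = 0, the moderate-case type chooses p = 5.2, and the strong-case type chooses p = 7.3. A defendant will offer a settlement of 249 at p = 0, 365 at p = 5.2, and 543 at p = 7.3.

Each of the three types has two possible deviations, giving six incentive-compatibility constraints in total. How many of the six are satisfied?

Moderate-case (own payoff 365 − 47×5.2 = 120.6): to p=0 gives 249 → profitable ✗; to p=7.3 gives 543 − 47×7.3 = 199.9 → profitable ✗.
Weak-case (own payoff 249): to p=5.2 gives 365 − 56×5.2 = 73.8 → no gain ✓; to p=7.3 gives 543 − 56×7.3 = 134.2 → no gain ✓.
Strong-case (own payoff 543 − 14×7.3 = 440.8): to p=0 gives 249 → no gain ✓; to p=5.2 gives 365 − 14×5.2 = 292.2 → no gain ✓.
4 of the 6 constraints hold; not an equilibrium.

4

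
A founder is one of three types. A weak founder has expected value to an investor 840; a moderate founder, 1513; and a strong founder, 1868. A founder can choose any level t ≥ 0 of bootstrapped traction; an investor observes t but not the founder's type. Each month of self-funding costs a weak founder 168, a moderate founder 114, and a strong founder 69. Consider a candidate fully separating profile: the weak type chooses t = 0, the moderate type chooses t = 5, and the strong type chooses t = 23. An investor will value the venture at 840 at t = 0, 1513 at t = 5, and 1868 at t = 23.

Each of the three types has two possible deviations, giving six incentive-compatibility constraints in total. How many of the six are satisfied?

4

Weak (own payoff 840): to t=5 gives 1513 − 168×5 = 673 → no gain ✓; to t=23 gives 1868 − 168×23 = -1996 → no gain ✓.
Moderate (own payoff 1513 − 114×5 = 943): to t=0 gives 840 → no gain ✓; to t=23 gives 1868 − 114×23 = -754 → no gain ✓.
Strong (own payoff 1868 − 69×23 = 281): to t=0 gives 840 → profitable ✗; to t=5 gives 1513 − 69×5 = 1168 → profitable ✗.
4 of the 6 constraints hold; not an equilibrium.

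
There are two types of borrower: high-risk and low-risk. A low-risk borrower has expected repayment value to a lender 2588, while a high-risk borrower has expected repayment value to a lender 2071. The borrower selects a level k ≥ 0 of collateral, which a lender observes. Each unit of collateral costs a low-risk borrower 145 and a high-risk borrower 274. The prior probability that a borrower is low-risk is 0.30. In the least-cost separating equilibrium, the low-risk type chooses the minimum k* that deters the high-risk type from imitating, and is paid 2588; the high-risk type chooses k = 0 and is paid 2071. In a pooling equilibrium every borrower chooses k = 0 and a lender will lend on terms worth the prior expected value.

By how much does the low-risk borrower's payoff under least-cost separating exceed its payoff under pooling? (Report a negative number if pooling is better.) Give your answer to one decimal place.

Least-cost separating signal: k* solves 2071 = 2588 − 274·k*, so k* = (2588 − 2071)/274 ≈ 1.8869.
Low-risk type's separating payoff: 2588 − 145 × k* = 2588 − 145 × (2588 − 2071)/274 = 2588 − 74965/274 ≈ 2314.405.
Pooling payoff: 0.30 × 2588 + 0.70 × 2071 = 2226.1.
Difference: 2314.405 − 2226.1 = 88.305, i.e. 88.3 to one decimal place.
The low-risk type prefers to separate.

88.3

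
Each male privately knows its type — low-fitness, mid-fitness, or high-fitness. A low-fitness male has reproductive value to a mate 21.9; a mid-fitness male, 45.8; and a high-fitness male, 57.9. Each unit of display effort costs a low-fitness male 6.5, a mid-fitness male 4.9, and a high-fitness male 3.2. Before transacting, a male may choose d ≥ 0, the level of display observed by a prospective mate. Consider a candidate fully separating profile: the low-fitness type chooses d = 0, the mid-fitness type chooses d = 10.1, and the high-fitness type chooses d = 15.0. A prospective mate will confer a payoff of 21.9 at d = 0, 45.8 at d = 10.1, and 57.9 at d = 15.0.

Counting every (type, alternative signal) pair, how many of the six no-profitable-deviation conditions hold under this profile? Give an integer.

Mid-fitness (own payoff 45.8 − 4.9×10.1 = -3.69): to d=0 gives 21.9 → profitable ✗; to d=15.0 gives 57.9 − 4.9×15.0 = -15.6 → no gain ✓.
High-fitness (own payoff 57.9 − 3.2×15.0 = 9.9): to d=0 gives 21.9 → profitable ✗; to d=10.1 gives 45.8 − 3.2×10.1 = 13.48 → profitable ✗.
Low-fitness (own payoff 21.9): to d=10.1 gives 45.8 − 6.5×10.1 = -19.85 → no gain ✓; to d=15.0 gives 57.9 − 6.5×15.0 = -39.6 → no gain ✓.
3 of the 6 constraints hold; not an equilibrium.

3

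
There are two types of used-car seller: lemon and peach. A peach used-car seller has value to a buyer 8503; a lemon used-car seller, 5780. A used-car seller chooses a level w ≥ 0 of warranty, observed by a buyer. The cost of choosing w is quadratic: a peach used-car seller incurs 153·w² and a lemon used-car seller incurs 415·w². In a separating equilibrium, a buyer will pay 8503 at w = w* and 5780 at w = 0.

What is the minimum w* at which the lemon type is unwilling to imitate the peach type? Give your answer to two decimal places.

2.56

The lemon type at w = 0 receives 5780; imitating at w* yields 8503 − 415·w*².
Indifference: 5780 = 8503 − 415·w*², so w*² = (8503 − 5780) / 415 ≈ 6.5614.
w* = √6.5614 ≈ 2.56.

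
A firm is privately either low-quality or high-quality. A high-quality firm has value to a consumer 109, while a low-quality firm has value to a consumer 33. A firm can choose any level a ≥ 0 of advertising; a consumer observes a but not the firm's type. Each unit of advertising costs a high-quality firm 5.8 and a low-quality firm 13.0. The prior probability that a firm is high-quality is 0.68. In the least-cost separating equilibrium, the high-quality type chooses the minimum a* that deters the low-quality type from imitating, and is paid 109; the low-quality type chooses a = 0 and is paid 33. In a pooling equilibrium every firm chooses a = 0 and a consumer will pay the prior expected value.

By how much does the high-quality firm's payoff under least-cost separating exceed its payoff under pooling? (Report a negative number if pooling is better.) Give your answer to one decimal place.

Least-cost separating signal: a* solves 33 = 109 − 13.0·a*, so a* = (109 − 33)/13.0 ≈ 5.8462.
High-quality type's separating payoff: 109 − 5.8 × a* = 109 − 5.8 × (109 − 33)/13.0 = 109 − 440.8/13.0 ≈ 75.092.
Pooling payoff: 0.68 × 109 + 0.32 × 33 = 84.68.
Difference: 75.092 − 84.68 = -9.588, i.e. -9.6 to one decimal place.
The high-quality type would prefer the pooling outcome.

-9.6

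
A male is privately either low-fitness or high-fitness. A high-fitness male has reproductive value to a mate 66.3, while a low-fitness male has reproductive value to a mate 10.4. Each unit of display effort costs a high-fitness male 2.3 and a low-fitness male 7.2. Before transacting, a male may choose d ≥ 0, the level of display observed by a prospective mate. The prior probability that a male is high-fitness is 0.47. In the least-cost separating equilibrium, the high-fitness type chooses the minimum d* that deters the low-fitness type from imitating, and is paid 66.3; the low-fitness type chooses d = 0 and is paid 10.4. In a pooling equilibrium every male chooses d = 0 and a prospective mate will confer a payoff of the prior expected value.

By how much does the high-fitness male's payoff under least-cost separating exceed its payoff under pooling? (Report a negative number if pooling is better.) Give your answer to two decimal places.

Least-cost separating signal: d* solves 10.4 = 66.3 − 7.2·d*, so d* = (66.3 − 10.4)/7.2 ≈ 7.7639.
High-fitness type's separating payoff: 66.3 − 2.3 × d* = 66.3 − 2.3 × (66.3 − 10.4)/7.2 = 66.3 − 128.57/7.2 ≈ 48.4431.
Pooling payoff: 0.47 × 66.3 + 0.53 × 10.4 = 36.673.
Difference: 48.4431 − 36.673 = 11.7701, i.e. 11.77 to two decimal places.
The high-fitness type prefers to separate.

11.77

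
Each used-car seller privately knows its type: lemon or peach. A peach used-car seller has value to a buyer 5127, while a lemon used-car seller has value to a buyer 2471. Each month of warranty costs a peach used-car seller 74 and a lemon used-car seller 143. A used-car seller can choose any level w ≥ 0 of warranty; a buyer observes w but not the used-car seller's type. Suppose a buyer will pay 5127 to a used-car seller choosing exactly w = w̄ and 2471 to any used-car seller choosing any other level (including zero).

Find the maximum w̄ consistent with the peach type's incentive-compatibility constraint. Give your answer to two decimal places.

35.89

Choosing w̄ yields the peach type 5127 − 74·w̄; choosing zero yields 2471.
The peach type is indifferent at 5127 − 74·w̄ = 2471, i.e. w̄ = (5127 − 2471) / 74 ≈ 35.89.
For any w̄ above 35.89 the peach type would rather pool at zero, so separation collapses.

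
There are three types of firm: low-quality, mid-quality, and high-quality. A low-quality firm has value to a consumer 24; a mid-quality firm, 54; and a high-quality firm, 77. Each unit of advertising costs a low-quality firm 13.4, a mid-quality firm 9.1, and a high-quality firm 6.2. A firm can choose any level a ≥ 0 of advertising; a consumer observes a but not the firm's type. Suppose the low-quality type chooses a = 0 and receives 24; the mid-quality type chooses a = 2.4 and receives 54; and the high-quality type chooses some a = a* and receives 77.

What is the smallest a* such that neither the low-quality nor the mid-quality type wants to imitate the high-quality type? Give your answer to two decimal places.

4.93

Low-quality type (on-path payoff 24) won't mimic when 24 ≥ 77 − 13.4·a*, i.e. a* ≥ 3.96.
Mid-quality type (on-path payoff 54 − 9.1×2.4 = 32.16) won't mimic when 32.16 ≥ 77 − 9.1·a*, i.e. a* ≥ 4.93.
Both must hold, so a* = max(3.96, 4.93) = 4.93. The mid-quality type's constraint binds.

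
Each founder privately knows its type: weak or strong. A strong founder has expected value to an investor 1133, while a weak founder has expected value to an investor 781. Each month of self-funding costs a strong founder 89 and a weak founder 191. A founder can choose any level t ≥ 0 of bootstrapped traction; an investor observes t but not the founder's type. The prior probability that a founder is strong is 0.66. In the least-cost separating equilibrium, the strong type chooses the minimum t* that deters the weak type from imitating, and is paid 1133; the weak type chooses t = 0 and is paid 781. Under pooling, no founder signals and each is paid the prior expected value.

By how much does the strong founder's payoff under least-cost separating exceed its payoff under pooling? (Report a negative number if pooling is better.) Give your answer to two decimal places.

-44.34

Least-cost separating signal: t* solves 781 = 1133 − 191·t*, so t* = (1133 − 781)/191 ≈ 1.8429.
Strong type's separating payoff: 1133 − 89 × t* = 1133 − 89 × (1133 − 781)/191 = 1133 − 31328/191 ≈ 968.9791.
Pooling payoff: 0.66 × 1133 + 0.34 × 781 = 1013.32.
Difference: 968.9791 − 1013.32 = -44.3409, i.e. -44.34 to two decimal places.
The strong type would prefer the pooling outcome.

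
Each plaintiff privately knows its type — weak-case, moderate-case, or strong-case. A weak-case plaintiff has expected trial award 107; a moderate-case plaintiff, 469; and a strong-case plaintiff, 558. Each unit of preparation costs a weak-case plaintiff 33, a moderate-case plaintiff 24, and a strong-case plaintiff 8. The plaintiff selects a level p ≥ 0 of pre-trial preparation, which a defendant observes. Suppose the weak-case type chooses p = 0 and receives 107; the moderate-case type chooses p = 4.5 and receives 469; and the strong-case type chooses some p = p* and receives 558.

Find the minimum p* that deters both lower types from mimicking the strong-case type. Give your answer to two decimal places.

13.67

Moderate-case type (on-path payoff 469 − 24×4.5 = 361) won't mimic when 361 ≥ 558 − 24·p*, i.e. p* ≥ 8.21.
Weak-case type (on-path payoff 107) won't mimic when 107 ≥ 558 − 33·p*, i.e. p* ≥ 13.67.
Both must hold, so p* = max(13.67, 8.21) = 13.67. The weak-case type's constraint binds.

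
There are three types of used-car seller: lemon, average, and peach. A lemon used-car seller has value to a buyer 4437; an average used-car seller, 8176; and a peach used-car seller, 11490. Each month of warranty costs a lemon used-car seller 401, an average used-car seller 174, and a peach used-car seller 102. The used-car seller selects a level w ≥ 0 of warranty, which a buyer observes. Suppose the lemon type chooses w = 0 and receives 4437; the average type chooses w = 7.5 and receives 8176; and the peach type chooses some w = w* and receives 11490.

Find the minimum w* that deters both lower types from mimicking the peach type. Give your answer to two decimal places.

Average type (on-path payoff 8176 − 174×7.5 = 6871) won't mimic when 6871 ≥ 11490 − 174·w*, i.e. w* ≥ 26.55.
Lemon type (on-path payoff 4437) won't mimic when 4437 ≥ 11490 − 401·w*, i.e. w* ≥ 17.59.
Both must hold, so w* = max(17.59, 26.55) = 26.55. The average type's constraint binds.

26.55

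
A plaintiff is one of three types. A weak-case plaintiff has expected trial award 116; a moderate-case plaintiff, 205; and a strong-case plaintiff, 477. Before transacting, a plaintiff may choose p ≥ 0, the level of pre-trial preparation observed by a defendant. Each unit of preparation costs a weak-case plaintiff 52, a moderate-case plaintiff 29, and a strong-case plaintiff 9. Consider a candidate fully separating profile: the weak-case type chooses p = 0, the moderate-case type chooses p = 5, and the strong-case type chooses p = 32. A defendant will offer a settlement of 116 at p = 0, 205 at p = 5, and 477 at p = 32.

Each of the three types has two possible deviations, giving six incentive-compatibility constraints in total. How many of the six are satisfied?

Strong-case (own payoff 477 − 9×32 = 189): to p=0 gives 116 → no gain ✓; to p=5 gives 205 − 9×5 = 160 → no gain ✓.
Moderate-case (own payoff 205 − 29×5 = 60): to p=0 gives 116 → profitable ✗; to p=32 gives 477 − 29×32 = -451 → no gain ✓.
Weak-case (own payoff 116): to p=5 gives 205 − 52×5 = -55 → no gain ✓; to p=32 gives 477 − 52×32 = -1187 → no gain ✓.
5 of the 6 constraints hold; not an equilibrium.

5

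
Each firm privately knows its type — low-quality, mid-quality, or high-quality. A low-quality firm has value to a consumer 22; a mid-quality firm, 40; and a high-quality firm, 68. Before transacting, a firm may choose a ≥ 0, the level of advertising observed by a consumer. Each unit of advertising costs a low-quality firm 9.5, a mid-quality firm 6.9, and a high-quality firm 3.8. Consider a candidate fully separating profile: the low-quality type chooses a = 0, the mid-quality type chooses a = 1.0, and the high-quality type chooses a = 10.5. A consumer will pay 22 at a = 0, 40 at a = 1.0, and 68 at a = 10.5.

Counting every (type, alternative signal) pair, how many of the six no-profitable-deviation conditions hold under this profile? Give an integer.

Mid-quality (own payoff 40 − 6.9×1.0 = 33.1): to a=0 gives 22 → no gain ✓; to a=10.5 gives 68 − 6.9×10.5 = -4.45 → no gain ✓.
High-quality (own payoff 68 − 3.8×10.5 = 28.1): to a=0 gives 22 → no gain ✓; to a=1.0 gives 40 − 3.8×1.0 = 36.2 → profitable ✗.
Low-quality (own payoff 22): to a=1.0 gives 40 − 9.5×1.0 = 30.5 → profitable ✗; to a=10.5 gives 68 − 9.5×10.5 = -31.75 → no gain ✓.
4 of the 6 constraints hold; not an equilibrium.

4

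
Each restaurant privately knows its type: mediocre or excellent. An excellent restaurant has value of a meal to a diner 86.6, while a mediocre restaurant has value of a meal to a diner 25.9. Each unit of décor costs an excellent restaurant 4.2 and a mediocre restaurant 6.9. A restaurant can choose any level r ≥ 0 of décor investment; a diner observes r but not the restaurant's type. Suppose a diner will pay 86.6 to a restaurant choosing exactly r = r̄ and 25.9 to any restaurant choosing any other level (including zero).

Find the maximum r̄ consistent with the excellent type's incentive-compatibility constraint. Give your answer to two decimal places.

Choosing r̄ yields the excellent type 86.6 − 4.2·r̄; choosing zero yields 25.9.
The excellent type is indifferent at 86.6 − 4.2·r̄ = 25.9, i.e. r̄ = (86.6 − 25.9) / 4.2 ≈ 14.45.
For any r̄ above 14.45 the excellent type would rather pool at zero, so separation collapses.

14.45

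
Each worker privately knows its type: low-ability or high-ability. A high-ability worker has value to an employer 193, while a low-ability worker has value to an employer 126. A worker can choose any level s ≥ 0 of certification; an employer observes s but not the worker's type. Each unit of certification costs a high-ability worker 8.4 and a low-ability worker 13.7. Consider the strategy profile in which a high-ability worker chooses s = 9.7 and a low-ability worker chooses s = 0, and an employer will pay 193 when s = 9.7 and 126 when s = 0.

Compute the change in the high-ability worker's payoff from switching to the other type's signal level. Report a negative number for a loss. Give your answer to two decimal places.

14.48

Playing s = 9.7 the high-ability worker receives 193 − 8.4 × 9.7 = 111.52.
Deviating to s = 0 yields 126 instead.
Gain from deviating: 126 − 111.52 = 14.48.
The gain is positive, so the high-ability type's incentive-compatibility constraint is violated — this profile is not a separating equilibrium.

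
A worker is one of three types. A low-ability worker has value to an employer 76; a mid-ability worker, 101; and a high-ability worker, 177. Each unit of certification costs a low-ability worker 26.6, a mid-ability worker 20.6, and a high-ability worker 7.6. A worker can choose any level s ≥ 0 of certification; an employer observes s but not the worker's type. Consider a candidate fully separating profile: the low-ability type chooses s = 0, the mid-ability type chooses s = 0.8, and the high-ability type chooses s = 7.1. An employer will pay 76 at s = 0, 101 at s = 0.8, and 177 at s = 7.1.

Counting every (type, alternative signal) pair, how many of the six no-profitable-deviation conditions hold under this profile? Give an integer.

5

Mid-ability (own payoff 101 − 20.6×0.8 = 84.52): to s=0 gives 76 → no gain ✓; to s=7.1 gives 177 − 20.6×7.1 = 30.74 → no gain ✓.
Low-ability (own payoff 76): to s=0.8 gives 101 − 26.6×0.8 = 79.72 → profitable ✗; to s=7.1 gives 177 − 26.6×7.1 = -11.86 → no gain ✓.
High-ability (own payoff 177 − 7.6×7.1 = 123.04): to s=0 gives 76 → no gain ✓; to s=0.8 gives 101 − 7.6×0.8 = 94.92 → no gain ✓.
5 of the 6 constraints hold; not an equilibrium.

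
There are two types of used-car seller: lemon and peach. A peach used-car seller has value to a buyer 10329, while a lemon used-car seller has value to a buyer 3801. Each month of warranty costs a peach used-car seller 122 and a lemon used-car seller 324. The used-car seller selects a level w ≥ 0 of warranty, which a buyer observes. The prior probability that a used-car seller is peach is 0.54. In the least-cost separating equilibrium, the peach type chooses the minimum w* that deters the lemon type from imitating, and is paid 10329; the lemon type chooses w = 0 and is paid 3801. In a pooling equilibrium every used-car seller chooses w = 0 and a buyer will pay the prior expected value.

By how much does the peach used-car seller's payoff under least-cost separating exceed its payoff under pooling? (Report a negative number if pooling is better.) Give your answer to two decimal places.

Least-cost separating signal: w* solves 3801 = 10329 − 324·w*, so w* = (10329 − 3801)/324 ≈ 20.1481.
Peach type's separating payoff: 10329 − 122 × w* = 10329 − 122 × (10329 − 3801)/324 = 10329 − 796416/324 ≈ 7870.9259.
Pooling payoff: 0.54 × 10329 + 0.46 × 3801 = 7326.12.
Difference: 7870.9259 − 7326.12 = 544.8059, i.e. 544.81 to two decimal places.
The peach type prefers to separate.

544.81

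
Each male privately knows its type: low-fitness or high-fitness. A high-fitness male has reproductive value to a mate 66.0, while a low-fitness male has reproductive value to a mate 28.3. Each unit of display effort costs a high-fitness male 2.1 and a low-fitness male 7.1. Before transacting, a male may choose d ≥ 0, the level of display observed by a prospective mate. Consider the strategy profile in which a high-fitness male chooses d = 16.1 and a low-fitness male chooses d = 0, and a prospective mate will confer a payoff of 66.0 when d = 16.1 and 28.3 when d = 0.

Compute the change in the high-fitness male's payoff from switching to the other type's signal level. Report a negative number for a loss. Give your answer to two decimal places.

-3.89

Playing d = 16.1 the high-fitness male receives 66.0 − 2.1 × 16.1 = 32.19.
Deviating to d = 0 yields 28.3 instead.
Gain from deviating: 28.3 − 32.19 = -3.89.
The gain is negative, so the high-fitness type's incentive-compatibility constraint is satisfied.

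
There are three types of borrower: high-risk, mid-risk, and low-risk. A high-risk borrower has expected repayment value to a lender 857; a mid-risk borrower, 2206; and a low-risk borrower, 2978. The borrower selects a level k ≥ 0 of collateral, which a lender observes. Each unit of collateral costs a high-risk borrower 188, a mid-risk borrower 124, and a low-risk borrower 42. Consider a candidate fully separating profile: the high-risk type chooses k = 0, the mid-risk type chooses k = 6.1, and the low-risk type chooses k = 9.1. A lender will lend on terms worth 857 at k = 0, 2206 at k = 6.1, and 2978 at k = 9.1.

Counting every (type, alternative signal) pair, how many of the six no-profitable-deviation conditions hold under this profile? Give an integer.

3

Mid-risk (own payoff 2206 − 124×6.1 = 1449.6): to k=0 gives 857 → no gain ✓; to k=9.1 gives 2978 − 124×9.1 = 1849.6 → profitable ✗.
High-risk (own payoff 857): to k=6.1 gives 2206 − 188×6.1 = 1059.2 → profitable ✗; to k=9.1 gives 2978 − 188×9.1 = 1267.2 → profitable ✗.
Low-risk (own payoff 2978 − 42×9.1 = 2595.8): to k=0 gives 857 → no gain ✓; to k=6.1 gives 2206 − 42×6.1 = 1949.8 → no gain ✓.
3 of the 6 constraints hold; not an equilibrium.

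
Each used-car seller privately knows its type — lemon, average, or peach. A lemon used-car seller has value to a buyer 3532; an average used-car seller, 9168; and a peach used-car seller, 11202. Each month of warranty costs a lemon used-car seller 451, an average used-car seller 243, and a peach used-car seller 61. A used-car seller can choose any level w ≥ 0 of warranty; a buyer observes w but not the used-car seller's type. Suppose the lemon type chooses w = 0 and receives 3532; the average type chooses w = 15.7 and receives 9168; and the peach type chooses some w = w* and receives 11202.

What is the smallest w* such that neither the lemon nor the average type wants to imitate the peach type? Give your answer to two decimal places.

24.07

Average type (on-path payoff 9168 − 243×15.7 = 5352.9) won't mimic when 5352.9 ≥ 11202 − 243·w*, i.e. w* ≥ 24.07.
Lemon type (on-path payoff 3532) won't mimic when 3532 ≥ 11202 − 451·w*, i.e. w* ≥ 17.01.
Both must hold, so w* = max(17.01, 24.07) = 24.07. The average type's constraint binds.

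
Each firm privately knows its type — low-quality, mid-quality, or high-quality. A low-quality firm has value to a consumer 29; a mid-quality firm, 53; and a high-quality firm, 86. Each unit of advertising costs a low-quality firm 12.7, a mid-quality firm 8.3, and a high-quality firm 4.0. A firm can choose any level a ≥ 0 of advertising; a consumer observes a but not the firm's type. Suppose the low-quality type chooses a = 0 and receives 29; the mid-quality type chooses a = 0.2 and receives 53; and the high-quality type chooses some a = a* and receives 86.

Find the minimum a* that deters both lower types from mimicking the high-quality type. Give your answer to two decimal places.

4.49

Low-quality type (on-path payoff 29) won't mimic when 29 ≥ 86 − 12.7·a*, i.e. a* ≥ 4.49.
Mid-quality type (on-path payoff 53 − 8.3×0.2 = 51.34) won't mimic when 51.34 ≥ 86 − 8.3·a*, i.e. a* ≥ 4.18.
Both must hold, so a* = max(4.49, 4.18) = 4.49. The low-quality type's constraint binds.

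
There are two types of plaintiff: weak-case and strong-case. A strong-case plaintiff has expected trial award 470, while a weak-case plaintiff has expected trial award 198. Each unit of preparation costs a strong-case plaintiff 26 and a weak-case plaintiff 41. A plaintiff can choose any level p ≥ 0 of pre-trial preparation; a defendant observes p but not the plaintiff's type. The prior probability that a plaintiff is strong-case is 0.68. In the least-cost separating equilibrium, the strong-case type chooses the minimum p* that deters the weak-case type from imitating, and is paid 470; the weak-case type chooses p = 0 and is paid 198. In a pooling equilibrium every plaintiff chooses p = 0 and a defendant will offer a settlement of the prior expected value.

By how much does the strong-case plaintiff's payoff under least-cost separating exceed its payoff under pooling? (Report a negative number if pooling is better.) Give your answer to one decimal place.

-85.4

Least-cost separating signal: p* solves 198 = 470 − 41·p*, so p* = (470 − 198)/41 ≈ 6.6341.
Strong-case type's separating payoff: 470 − 26 × p* = 470 − 26 × (470 − 198)/41 = 470 − 7072/41 ≈ 297.512.
Pooling payoff: 0.68 × 470 + 0.32 × 198 = 382.96.
Difference: 297.512 − 382.96 = -85.448, i.e. -85.4 to one decimal place.
The strong-case type would prefer the pooling outcome.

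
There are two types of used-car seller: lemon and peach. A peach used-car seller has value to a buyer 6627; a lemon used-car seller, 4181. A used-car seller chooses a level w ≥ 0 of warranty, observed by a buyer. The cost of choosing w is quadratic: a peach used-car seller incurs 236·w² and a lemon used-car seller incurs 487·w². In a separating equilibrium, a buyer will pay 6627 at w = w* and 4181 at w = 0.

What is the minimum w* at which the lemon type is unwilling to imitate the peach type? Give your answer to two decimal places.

2.24

The lemon type at w = 0 receives 4181; imitating at w* yields 6627 − 487·w*².
Indifference: 4181 = 6627 − 487·w*², so w*² = (6627 − 4181) / 487 ≈ 5.0226.
w* = √5.0226 ≈ 2.24.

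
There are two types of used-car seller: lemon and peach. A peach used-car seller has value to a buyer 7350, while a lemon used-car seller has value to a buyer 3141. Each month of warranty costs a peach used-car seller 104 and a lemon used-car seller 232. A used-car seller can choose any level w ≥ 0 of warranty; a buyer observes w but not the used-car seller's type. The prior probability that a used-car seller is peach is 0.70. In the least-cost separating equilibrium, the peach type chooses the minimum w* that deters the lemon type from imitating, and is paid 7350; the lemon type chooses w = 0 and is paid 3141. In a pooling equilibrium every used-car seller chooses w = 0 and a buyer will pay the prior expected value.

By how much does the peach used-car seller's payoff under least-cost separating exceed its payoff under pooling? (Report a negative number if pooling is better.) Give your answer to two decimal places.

Least-cost separating signal: w* solves 3141 = 7350 − 232·w*, so w* = (7350 − 3141)/232 ≈ 18.1422.
Peach type's separating payoff: 7350 − 104 × w* = 7350 − 104 × (7350 − 3141)/232 = 7350 − 437736/232 ≈ 5463.2069.
Pooling payoff: 0.70 × 7350 + 0.30 × 3141 = 6087.3.
Difference: 5463.2069 − 6087.3 = -624.0931, i.e. -624.09 to two decimal places.
The peach type would prefer the pooling outcome.

-624.09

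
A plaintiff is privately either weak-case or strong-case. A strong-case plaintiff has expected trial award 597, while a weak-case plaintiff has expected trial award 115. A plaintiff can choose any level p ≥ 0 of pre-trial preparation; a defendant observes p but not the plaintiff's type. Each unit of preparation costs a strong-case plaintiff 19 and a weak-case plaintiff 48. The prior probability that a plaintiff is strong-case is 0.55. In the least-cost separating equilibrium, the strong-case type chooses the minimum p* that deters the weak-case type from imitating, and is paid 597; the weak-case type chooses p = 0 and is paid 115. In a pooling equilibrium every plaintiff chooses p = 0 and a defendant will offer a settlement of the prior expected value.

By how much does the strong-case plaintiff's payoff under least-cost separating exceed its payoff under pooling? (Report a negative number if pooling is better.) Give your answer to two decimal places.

26.11

Least-cost separating signal: p* solves 115 = 597 − 48·p*, so p* = (597 − 115)/48 ≈ 10.0417.
Strong-case type's separating payoff: 597 − 19 × p* = 597 − 19 × (597 − 115)/48 = 597 − 9158/48 ≈ 406.2083.
Pooling payoff: 0.55 × 597 + 0.45 × 115 = 380.1.
Difference: 406.2083 − 380.1 = 26.1083, i.e. 26.11 to two decimal places.
The strong-case type prefers to separate.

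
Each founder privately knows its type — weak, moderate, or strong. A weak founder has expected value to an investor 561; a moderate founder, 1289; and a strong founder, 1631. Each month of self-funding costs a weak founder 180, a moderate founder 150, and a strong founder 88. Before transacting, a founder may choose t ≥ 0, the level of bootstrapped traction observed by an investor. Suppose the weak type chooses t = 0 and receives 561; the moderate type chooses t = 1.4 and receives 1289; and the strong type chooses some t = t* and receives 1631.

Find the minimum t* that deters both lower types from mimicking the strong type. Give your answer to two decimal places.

5.94

Weak type (on-path payoff 561) won't mimic when 561 ≥ 1631 − 180·t*, i.e. t* ≥ 5.94.
Moderate type (on-path payoff 1289 − 150×1.4 = 1079) won't mimic when 1079 ≥ 1631 − 150·t*, i.e. t* ≥ 3.68.
Both must hold, so t* = max(5.94, 3.68) = 5.94. The weak type's constraint binds.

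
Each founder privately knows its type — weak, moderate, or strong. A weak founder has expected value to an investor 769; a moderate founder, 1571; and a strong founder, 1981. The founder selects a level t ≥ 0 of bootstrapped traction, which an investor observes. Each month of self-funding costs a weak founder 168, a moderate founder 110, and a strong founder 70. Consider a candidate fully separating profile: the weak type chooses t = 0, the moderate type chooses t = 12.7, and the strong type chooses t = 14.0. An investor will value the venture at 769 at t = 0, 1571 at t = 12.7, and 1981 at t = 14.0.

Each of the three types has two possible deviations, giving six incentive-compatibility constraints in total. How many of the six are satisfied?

4

Moderate (own payoff 1571 − 110×12.7 = 174): to t=0 gives 769 → profitable ✗; to t=14.0 gives 1981 − 110×14.0 = 441 → profitable ✗.
Weak (own payoff 769): to t=12.7 gives 1571 − 168×12.7 = -562.6 → no gain ✓; to t=14.0 gives 1981 − 168×14.0 = -371 → no gain ✓.
Strong (own payoff 1981 − 70×14.0 = 1001): to t=0 gives 769 → no gain ✓; to t=12.7 gives 1571 − 70×12.7 = 682 → no gain ✓.
4 of the 6 constraints hold; not an equilibrium.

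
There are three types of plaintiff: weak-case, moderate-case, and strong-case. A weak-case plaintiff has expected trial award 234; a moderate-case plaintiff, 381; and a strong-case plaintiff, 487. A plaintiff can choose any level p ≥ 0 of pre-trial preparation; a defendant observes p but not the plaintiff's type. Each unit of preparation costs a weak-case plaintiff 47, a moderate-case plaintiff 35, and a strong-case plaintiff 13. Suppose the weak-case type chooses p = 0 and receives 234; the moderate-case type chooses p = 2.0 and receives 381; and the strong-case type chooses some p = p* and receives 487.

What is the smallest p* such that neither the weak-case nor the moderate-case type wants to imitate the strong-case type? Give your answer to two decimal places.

5.38

Moderate-case type (on-path payoff 381 − 35×2.0 = 311) won't mimic when 311 ≥ 487 − 35·p*, i.e. p* ≥ 5.03.
Weak-case type (on-path payoff 234) won't mimic when 234 ≥ 487 − 47·p*, i.e. p* ≥ 5.38.
Both must hold, so p* = max(5.38, 5.03) = 5.38. The weak-case type's constraint binds.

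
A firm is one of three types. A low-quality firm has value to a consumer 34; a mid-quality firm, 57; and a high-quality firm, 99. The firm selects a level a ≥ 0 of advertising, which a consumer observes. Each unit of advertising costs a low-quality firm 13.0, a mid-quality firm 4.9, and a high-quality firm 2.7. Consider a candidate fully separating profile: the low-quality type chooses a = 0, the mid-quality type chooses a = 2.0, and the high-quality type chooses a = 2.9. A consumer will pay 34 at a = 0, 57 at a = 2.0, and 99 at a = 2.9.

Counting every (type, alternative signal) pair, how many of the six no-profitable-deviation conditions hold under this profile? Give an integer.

Low-quality (own payoff 34): to a=2.0 gives 57 − 13.0×2.0 = 31 → no gain ✓; to a=2.9 gives 99 − 13.0×2.9 = 61.3 → profitable ✗.
Mid-quality (own payoff 57 − 4.9×2.0 = 47.2): to a=0 gives 34 → no gain ✓; to a=2.9 gives 99 − 4.9×2.9 = 84.79 → profitable ✗.
High-quality (own payoff 99 − 2.7×2.9 = 91.17): to a=0 gives 34 → no gain ✓; to a=2.0 gives 57 − 2.7×2.0 = 51.6 → no gain ✓.
4 of the 6 constraints hold; not an equilibrium.

4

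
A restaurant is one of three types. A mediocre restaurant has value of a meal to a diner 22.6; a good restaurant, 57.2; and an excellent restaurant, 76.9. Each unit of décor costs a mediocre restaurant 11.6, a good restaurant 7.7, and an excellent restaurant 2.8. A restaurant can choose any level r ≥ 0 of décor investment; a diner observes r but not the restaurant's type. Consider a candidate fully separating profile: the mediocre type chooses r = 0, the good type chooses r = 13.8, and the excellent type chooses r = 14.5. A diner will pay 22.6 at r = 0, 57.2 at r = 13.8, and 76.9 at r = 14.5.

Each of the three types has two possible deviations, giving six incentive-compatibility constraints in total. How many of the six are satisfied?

Good (own payoff 57.2 − 7.7×13.8 = -49.06): to r=0 gives 22.6 → profitable ✗; to r=14.5 gives 76.9 − 7.7×14.5 = -34.75 → profitable ✗.
Mediocre (own payoff 22.6): to r=13.8 gives 57.2 − 11.6×13.8 = -102.88 → no gain ✓; to r=14.5 gives 76.9 − 11.6×14.5 = -91.3 → no gain ✓.
Excellent (own payoff 76.9 − 2.8×14.5 = 36.3): to r=0 gives 22.6 → no gain ✓; to r=13.8 gives 57.2 − 2.8×13.8 = 18.56 → no gain ✓.
4 of the 6 constraints hold; not an equilibrium.

4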